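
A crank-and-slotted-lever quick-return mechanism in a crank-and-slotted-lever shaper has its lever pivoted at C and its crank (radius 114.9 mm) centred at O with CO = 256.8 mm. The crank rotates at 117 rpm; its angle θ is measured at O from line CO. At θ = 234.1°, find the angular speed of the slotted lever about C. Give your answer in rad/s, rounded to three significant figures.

ω = 12.25 rad/s (from 117 rpm).
Crank pin A relative to C: A = (d + r cosθ, r sinθ); lever angle φ = atan2(r sinθ, d + r cosθ).
Differentiating tanφ: φ̇ = rω(d cosθ + r)/(d² + r² + 2dr cosθ).
d² + r² + 2dr cosθ = |CA|² = 0.0445449 m²;  d cosθ + r = -0.03568 m.
|ω_lever| = |0.1149·12.25·-0.03568| / 0.0445449 = 1.1276 rad/s.

1.13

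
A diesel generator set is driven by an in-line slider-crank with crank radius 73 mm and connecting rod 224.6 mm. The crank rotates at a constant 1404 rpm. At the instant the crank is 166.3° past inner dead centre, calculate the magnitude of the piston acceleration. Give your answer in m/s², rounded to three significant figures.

ω = 2π·1404/60 = 147 rad/s
x(θ) = r cosθ + √(L² − r² sin²θ); with ω constant, a = ω²·d²x/dθ².
d²x/dθ² = −r cosθ − r²(cos2θ)/√u − r⁴ sin²2θ/(4u^{3/2}),  u = L² − r² sin²θ = 0.0501462 m².
Substituting r = 0.073 m, L = 0.2246 m, θ = 166.3°: d²x/dθ² = +0.049662 m.
a = ω²·d²x/dθ² = (147)²·(+0.049662) = +1073.5 m/s²;  |a| = 1073.5 m/s².

1070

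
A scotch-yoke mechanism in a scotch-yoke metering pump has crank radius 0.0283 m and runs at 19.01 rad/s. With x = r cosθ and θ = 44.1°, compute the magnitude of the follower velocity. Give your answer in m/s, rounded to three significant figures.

0.374

ω = 19.01 rad/s
x = r cosθ ⇒ ẋ = −rω sinθ.
|v| = rω|sinθ| = 0.0283·19.01·|sin 44.1°| = 0.37439 m/s.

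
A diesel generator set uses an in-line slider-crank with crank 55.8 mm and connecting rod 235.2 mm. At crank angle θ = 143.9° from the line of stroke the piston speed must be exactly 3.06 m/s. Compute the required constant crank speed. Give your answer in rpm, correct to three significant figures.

For an in-line slider-crank, |v_piston| = rω|sinθ|·[1 + r cosθ/√(L² − r² sin²θ)].
With r = 0.0558 m, L = 0.2352 m, θ = 143.9°: the bracketed kinematic factor |dx/dθ| = 0.026512 m.
ω = v/|dx/dθ| = 3.06/0.026512 = 115.42 rad/s.
N = 60ω/(2π) = 1102.2 rpm.

1100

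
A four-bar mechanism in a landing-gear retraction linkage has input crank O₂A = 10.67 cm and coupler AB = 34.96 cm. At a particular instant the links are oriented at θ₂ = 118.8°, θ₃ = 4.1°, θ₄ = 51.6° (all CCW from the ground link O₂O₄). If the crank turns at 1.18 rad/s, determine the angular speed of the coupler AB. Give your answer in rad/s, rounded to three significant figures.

0.450

ω₂ = 1.18 rad/s
Differentiating the loop-closure r₂e^{iθ₂}+r₃e^{iθ₃}=r₁+r₄e^{iθ₄} gives r₂ω₂e^{iθ₂}+r₃ω₃e^{iθ₃}=r₄ω₄e^{iθ₄}.
Eliminating the other unknown: ω₃ = r₂ω₂ sin(θ₄−θ₂) / [r₃ sin(θ₃−θ₄)].
Numerator sine = -0.92186; denominator sine = -0.73728.
Result = 0.1067·1.18·(-0.92186) / (0.3496·(-0.73728)) = +0.45031 rad/s; magnitude 0.45031 rad/s.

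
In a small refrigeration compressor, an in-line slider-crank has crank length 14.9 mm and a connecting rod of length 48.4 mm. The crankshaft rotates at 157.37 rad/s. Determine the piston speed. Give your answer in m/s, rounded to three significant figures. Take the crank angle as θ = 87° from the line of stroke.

2.38

ω = 157.4 rad/s
For an in-line slider-crank, x = r cosθ + √(L² − r² sin²θ), so v = −rω sinθ·[1 + r cosθ/√(L² − r² sin²θ)].
With r = 0.0149 m, L = 0.0484 m, θ = 87°: √(L² − r² sin²θ) = 0.046056 m.
v = −0.0149·157.4·0.99863·[1 + 0.0149·0.05234/0.046056] = -2.3812 m/s.
|v| = 2.3812 m/s.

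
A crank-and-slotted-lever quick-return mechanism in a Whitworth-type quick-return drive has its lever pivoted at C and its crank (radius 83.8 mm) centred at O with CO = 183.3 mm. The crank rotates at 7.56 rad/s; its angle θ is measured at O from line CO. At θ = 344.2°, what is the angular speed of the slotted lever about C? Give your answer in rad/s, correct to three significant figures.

ω = 7.56 rad/s
Crank pin A relative to C: A = (d + r cosθ, r sinθ); lever angle φ = atan2(r sinθ, d + r cosθ).
Differentiating tanφ: φ̇ = rω(d cosθ + r)/(d² + r² + 2dr cosθ).
d² + r² + 2dr cosθ = |CA|² = 0.0701817 m²;  d cosθ + r = +0.26017 m.
|ω_lever| = |0.0838·7.56·+0.26017| / 0.0701817 = 2.3486 rad/s.

2.35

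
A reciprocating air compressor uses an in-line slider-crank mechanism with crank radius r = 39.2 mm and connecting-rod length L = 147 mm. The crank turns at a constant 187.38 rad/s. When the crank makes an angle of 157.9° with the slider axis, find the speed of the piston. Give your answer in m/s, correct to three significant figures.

2.08

ω = 187.4 rad/s
For an in-line slider-crank, x = r cosθ + √(L² − r² sin²θ), so v = −rω sinθ·[1 + r cosθ/√(L² − r² sin²θ)].
With r = 0.0392 m, L = 0.147 m, θ = 157.9°: √(L² − r² sin²θ) = 0.14626 m.
v = −0.0392·187.4·0.37622·[1 + 0.0392·-0.92653/0.14626] = -2.0772 m/s.
|v| = 2.0772 m/s.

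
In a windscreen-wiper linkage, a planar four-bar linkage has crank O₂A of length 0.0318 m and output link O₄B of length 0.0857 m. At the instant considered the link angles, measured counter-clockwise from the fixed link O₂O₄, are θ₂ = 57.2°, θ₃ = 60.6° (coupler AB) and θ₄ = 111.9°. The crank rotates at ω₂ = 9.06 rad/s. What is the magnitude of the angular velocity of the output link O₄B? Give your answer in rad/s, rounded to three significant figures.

0.255

ω₂ = 9.06 rad/s
Differentiating the loop-closure r₂e^{iθ₂}+r₃e^{iθ₃}=r₁+r₄e^{iθ₄} gives r₂ω₂e^{iθ₂}+r₃ω₃e^{iθ₃}=r₄ω₄e^{iθ₄}.
Eliminating the other unknown: ω₄ = r₂ω₂ sin(θ₂−θ₃) / [r₄ sin(θ₄−θ₃)].
Numerator sine = -0.05931; denominator sine = +0.78043.
Result = 0.0318·9.06·(-0.05931) / (0.0857·(+0.78043)) = -0.25547 rad/s; magnitude 0.25547 rad/s.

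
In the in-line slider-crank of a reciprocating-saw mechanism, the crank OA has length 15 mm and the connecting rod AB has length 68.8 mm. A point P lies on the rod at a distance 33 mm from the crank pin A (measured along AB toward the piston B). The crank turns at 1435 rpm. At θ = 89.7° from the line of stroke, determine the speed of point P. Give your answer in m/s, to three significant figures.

2.26

ω = 150.3 rad/s.  Crank-pin speed |V_A| = rω = 2.2541 m/s, perpendicular to OA.
Rod angle: sinφ = −(r/L) sinθ ⇒ φ = -12.593°; ω_rod = −rω cosθ/√(L²−r²sin²θ) = -0.17577 rad/s.
V_P = V_A + ω_rod × AP, with AP = 0.033 m along the rod.
Components: V_Px = −rω sinθ − a·ω_rod·sinφ = -2.2553 m/s;  V_Py = rω cosθ + a·ω_rod·cosφ = +0.0061413 m/s.
|V_P| = √(V_Px² + V_Py²) = 2.2553 m/s.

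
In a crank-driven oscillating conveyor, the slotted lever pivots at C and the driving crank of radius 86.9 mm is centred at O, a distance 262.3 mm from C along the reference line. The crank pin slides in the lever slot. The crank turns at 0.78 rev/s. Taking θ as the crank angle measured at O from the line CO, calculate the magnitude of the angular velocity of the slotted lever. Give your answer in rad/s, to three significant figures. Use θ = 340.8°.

1.19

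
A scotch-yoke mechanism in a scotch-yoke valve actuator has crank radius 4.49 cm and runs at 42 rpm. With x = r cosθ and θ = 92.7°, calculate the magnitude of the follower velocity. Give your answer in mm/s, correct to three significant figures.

ω = 4.398 rad/s (from 42 rpm).
x = r cosθ ⇒ ẋ = −rω sinθ.
|v| = rω|sinθ| = 0.0449·4.398·|sin 92.7°| = 0.19726 m/s = 197.26 mm/s.

197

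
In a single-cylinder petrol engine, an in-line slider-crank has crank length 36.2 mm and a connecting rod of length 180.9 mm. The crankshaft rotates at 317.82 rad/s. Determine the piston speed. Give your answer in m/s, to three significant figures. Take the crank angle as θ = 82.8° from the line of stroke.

ω = 317.8 rad/s
For an in-line slider-crank, x = r cosθ + √(L² − r² sin²θ), so v = −rω sinθ·[1 + r cosθ/√(L² − r² sin²θ)].
With r = 0.0362 m, L = 0.1809 m, θ = 82.8°: √(L² − r² sin²θ) = 0.1773 m.
v = −0.0362·317.8·0.99211·[1 + 0.0362·0.12533/0.1773] = -11.706 m/s.
|v| = 11.706 m/s.

11.7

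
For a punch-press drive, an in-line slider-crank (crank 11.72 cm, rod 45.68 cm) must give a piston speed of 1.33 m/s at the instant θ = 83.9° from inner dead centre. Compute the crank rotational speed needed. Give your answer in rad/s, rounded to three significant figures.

For an in-line slider-crank, |v_piston| = rω|sinθ|·[1 + r cosθ/√(L² − r² sin²θ)].
With r = 0.1172 m, L = 0.4568 m, θ = 83.9°: the bracketed kinematic factor |dx/dθ| = 0.11982 m.
ω = v/|dx/dθ| = 1.33/0.11982 = 11.1 rad/s.

11.1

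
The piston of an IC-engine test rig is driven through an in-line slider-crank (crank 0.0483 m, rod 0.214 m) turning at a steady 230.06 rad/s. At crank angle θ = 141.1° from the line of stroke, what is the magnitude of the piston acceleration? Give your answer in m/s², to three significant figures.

ω = 230.1 rad/s
x(θ) = r cosθ + √(L² − r² sin²θ); with ω constant, a = ω²·d²x/dθ².
d²x/dθ² = −r cosθ − r²(cos2θ)/√u − r⁴ sin²2θ/(4u^{3/2}),  u = L² − r² sin²θ = 0.0448761 m².
Substituting r = 0.0483 m, L = 0.214 m, θ = 141.1°: d²x/dθ² = +0.035125 m.
a = ω²·d²x/dθ² = (230.1)²·(+0.035125) = +1859.1 m/s²;  |a| = 1859.1 m/s².

1860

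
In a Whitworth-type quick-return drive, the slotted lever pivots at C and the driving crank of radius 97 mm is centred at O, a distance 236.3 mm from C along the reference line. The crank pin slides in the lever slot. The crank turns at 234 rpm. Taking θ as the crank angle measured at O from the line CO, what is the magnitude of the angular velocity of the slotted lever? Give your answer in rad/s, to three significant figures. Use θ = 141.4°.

7.08

ω = 24.5 rad/s (from 234 rpm).
Crank pin A relative to C: A = (d + r cosθ, r sinθ); lever angle φ = atan2(r sinθ, d + r cosθ).
Differentiating tanφ: φ̇ = rω(d cosθ + r)/(d² + r² + 2dr cosθ).
d² + r² + 2dr cosθ = |CA|² = 0.0294201 m²;  d cosθ + r = -0.087673 m.
|ω_lever| = |0.097·24.5·-0.087673| / 0.0294201 = 7.0834 rad/s.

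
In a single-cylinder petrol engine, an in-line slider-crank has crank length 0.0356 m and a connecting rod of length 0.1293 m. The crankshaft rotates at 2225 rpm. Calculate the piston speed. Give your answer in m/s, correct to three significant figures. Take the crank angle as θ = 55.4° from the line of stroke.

ω = 2π·2225/60 = 233 rad/s
For an in-line slider-crank, x = r cosθ + √(L² − r² sin²θ), so v = −rω sinθ·[1 + r cosθ/√(L² − r² sin²θ)].
With r = 0.0356 m, L = 0.1293 m, θ = 55.4°: √(L² − r² sin²θ) = 0.12594 m.
v = −0.0356·233·0.82314·[1 + 0.0356·0.56784/0.12594] = -7.9238 m/s.
|v| = 7.9238 m/s.

7.92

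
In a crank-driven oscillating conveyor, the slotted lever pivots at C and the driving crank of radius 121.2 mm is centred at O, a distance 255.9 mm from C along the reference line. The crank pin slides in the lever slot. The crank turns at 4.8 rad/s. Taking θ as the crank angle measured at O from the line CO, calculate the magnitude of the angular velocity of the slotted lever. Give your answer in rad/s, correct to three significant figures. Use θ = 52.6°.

1.37

ω = 4.8 rad/s
Crank pin A relative to C: A = (d + r cosθ, r sinθ); lever angle φ = atan2(r sinθ, d + r cosθ).
Differentiating tanφ: φ̇ = rω(d cosθ + r)/(d² + r² + 2dr cosθ).
d² + r² + 2dr cosθ = |CA|² = 0.11785 m²;  d cosθ + r = +0.27663 m.
|ω_lever| = |0.1212·4.8·+0.27663| / 0.11785 = 1.3656 rad/s.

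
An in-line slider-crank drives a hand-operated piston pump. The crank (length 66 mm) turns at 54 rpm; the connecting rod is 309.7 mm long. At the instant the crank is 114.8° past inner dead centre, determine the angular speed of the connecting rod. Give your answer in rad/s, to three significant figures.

0.515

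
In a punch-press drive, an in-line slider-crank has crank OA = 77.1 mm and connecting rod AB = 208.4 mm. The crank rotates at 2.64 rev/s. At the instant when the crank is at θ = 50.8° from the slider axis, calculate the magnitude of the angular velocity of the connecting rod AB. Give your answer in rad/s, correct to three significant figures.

ω = 16.59 rad/s (converted from 2.64 rev/s).
The rod makes angle φ with the slider axis where L sinφ = r sinθ; differentiating, L cosφ·φ̇ = r ω cosθ.
L cosφ = √(L² − r² sin²θ) = 0.19965 m.
|ω_rod| = r ω |cosθ| / √(L² − r² sin²θ) = 0.0771·16.59·0.63203/0.19965 = 4.0486 rad/s.

4.05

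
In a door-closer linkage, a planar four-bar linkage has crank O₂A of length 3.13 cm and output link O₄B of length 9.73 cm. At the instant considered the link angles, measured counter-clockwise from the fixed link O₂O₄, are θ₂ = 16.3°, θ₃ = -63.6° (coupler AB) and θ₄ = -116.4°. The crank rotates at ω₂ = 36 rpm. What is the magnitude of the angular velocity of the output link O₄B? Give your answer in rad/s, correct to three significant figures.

ω₂ = 3.77 rad/s (from 36 rpm).
Differentiating the loop-closure r₂e^{iθ₂}+r₃e^{iθ₃}=r₁+r₄e^{iθ₄} gives r₂ω₂e^{iθ₂}+r₃ω₃e^{iθ₃}=r₄ω₄e^{iθ₄}.
Eliminating the other unknown: ω₄ = r₂ω₂ sin(θ₂−θ₃) / [r₄ sin(θ₄−θ₃)].
Numerator sine = +0.98450; denominator sine = -0.79653.
Result = 0.0313·3.77·(+0.98450) / (0.0973·(-0.79653)) = -1.4989 rad/s; magnitude 1.4989 rad/s.

1.50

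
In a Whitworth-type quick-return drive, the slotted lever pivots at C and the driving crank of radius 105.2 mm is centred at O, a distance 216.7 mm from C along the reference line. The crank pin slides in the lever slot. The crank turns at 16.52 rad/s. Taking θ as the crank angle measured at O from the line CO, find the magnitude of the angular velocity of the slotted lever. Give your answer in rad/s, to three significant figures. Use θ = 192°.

13.8

ω = 16.52 rad/s
Crank pin A relative to C: A = (d + r cosθ, r sinθ); lever angle φ = atan2(r sinθ, d + r cosθ).
Differentiating tanφ: φ̇ = rω(d cosθ + r)/(d² + r² + 2dr cosθ).
d² + r² + 2dr cosθ = |CA|² = 0.0134286 m²;  d cosθ + r = -0.10676 m.
|ω_lever| = |0.1052·16.52·-0.10676| / 0.0134286 = 13.817 rad/s.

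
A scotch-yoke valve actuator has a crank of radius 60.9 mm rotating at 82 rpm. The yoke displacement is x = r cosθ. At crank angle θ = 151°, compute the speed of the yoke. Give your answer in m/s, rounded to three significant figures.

0.254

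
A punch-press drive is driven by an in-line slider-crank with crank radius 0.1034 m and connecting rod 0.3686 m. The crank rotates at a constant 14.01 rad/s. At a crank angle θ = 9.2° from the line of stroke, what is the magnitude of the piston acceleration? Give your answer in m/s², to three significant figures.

ω = 14.01 rad/s
x(θ) = r cosθ + √(L² − r² sin²θ); with ω constant, a = ω²·d²x/dθ².
d²x/dθ² = −r cosθ − r²(cos2θ)/√u − r⁴ sin²2θ/(4u^{3/2}),  u = L² − r² sin²θ = 0.135593 m².
Substituting r = 0.1034 m, L = 0.3686 m, θ = 9.2°: d²x/dθ² = -0.12968 m.
a = ω²·d²x/dθ² = (14.01)²·(-0.12968) = -25.453 m/s²;  |a| = 25.453 m/s².

25.5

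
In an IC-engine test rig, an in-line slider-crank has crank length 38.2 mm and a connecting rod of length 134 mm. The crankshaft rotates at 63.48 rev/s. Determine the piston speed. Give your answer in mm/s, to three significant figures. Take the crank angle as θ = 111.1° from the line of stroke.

ω = 2π·63.5 = 398.9 rad/s
For an in-line slider-crank, x = r cosθ + √(L² − r² sin²θ), so v = −rω sinθ·[1 + r cosθ/√(L² − r² sin²θ)].
With r = 0.0382 m, L = 0.134 m, θ = 111.1°: √(L² − r² sin²θ) = 0.12917 m.
v = −0.0382·398.9·0.93295·[1 + 0.0382·-0.36000/0.12917] = -12.701 m/s.
|v| = 12.701 m/s = 12701 mm/s.

12700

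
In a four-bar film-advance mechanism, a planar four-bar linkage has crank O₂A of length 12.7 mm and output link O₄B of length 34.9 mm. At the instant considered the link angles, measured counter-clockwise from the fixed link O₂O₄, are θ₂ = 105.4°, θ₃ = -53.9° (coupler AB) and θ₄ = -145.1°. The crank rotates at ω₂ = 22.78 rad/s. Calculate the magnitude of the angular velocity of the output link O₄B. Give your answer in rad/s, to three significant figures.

2.93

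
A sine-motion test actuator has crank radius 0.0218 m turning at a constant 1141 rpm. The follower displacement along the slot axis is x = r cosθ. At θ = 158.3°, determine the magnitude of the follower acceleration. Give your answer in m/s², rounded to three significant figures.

ω = 119.5 rad/s (from 1141 rpm).
x = r cosθ ⇒ ẍ = −rω² cosθ (ω constant).
|a| = rω²|cosθ| = 0.0218·(119.5)²·|cos 158.3°| = 289.18 m/s².

289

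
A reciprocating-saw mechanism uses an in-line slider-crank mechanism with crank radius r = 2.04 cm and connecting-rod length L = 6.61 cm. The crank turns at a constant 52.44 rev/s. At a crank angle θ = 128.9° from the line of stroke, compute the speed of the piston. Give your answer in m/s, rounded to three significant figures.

4.19

ω = 2π·52.4 = 329.5 rad/s
For an in-line slider-crank, x = r cosθ + √(L² − r² sin²θ), so v = −rω sinθ·[1 + r cosθ/√(L² − r² sin²θ)].
With r = 0.0204 m, L = 0.0661 m, θ = 128.9°: √(L² − r² sin²θ) = 0.064165 m.
v = −0.0204·329.5·0.77824·[1 + 0.0204·-0.62796/0.064165] = -4.1867 m/s.
|v| = 4.1867 m/s.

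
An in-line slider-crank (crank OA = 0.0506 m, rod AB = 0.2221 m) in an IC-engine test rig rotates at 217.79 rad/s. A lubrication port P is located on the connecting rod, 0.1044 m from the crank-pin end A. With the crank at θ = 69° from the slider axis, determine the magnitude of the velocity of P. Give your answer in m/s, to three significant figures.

10.9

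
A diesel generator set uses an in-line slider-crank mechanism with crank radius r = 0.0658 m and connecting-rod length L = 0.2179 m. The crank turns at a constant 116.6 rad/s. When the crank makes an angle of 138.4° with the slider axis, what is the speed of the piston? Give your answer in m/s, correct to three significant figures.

3.92

ω = 116.6 rad/s
For an in-line slider-crank, x = r cosθ + √(L² − r² sin²θ), so v = −rω sinθ·[1 + r cosθ/√(L² − r² sin²θ)].
With r = 0.0658 m, L = 0.2179 m, θ = 138.4°: √(L² − r² sin²θ) = 0.21348 m.
v = −0.0658·116.6·0.66393·[1 + 0.0658·-0.74780/0.21348] = -3.9197 m/s.
|v| = 3.9197 m/s.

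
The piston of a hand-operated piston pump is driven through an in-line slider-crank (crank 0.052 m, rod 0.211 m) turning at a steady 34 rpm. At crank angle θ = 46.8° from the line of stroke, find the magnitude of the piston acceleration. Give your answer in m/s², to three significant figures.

0.443

ω = 2π·34/60 = 3.56 rad/s
x(θ) = r cosθ + √(L² − r² sin²θ); with ω constant, a = ω²·d²x/dθ².
d²x/dθ² = −r cosθ − r²(cos2θ)/√u − r⁴ sin²2θ/(4u^{3/2}),  u = L² − r² sin²θ = 0.0430841 m².
Substituting r = 0.052 m, L = 0.211 m, θ = 46.8°: d²x/dθ² = -0.034982 m.
a = ω²·d²x/dθ² = (3.56)²·(-0.034982) = -0.44347 m/s²;  |a| = 0.44347 m/s².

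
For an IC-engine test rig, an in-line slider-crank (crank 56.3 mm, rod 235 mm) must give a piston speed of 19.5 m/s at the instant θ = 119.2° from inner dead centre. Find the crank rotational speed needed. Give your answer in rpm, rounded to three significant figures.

4300

For an in-line slider-crank, |v_piston| = rω|sinθ|·[1 + r cosθ/√(L² − r² sin²θ)].
With r = 0.0563 m, L = 0.235 m, θ = 119.2°: the bracketed kinematic factor |dx/dθ| = 0.043272 m.
ω = v/|dx/dθ| = 19.5/0.043272 = 450.64 rad/s.
N = 60ω/(2π) = 4303.3 rpm.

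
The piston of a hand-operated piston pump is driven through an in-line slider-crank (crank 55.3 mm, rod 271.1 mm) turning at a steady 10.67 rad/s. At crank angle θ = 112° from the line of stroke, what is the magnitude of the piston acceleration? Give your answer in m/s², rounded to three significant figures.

ω = 10.67 rad/s
x(θ) = r cosθ + √(L² − r² sin²θ); with ω constant, a = ω²·d²x/dθ².
d²x/dθ² = −r cosθ − r²(cos2θ)/√u − r⁴ sin²2θ/(4u^{3/2}),  u = L² − r² sin²θ = 0.0708663 m².
Substituting r = 0.0553 m, L = 0.2711 m, θ = 112°: d²x/dθ² = +0.028919 m.
a = ω²·d²x/dθ² = (10.67)²·(+0.028919) = +3.2924 m/s²;  |a| = 3.2924 m/s².

3.29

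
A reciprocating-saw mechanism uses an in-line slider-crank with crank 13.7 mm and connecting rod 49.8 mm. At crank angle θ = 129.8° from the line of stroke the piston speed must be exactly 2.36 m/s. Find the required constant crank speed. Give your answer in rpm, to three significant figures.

2610

For an in-line slider-crank, |v_piston| = rω|sinθ|·[1 + r cosθ/√(L² − r² sin²θ)].
With r = 0.0137 m, L = 0.0498 m, θ = 129.8°: the bracketed kinematic factor |dx/dθ| = 0.0086292 m.
ω = v/|dx/dθ| = 2.36/0.0086292 = 273.49 rad/s.
N = 60ω/(2π) = 2611.6 rpm.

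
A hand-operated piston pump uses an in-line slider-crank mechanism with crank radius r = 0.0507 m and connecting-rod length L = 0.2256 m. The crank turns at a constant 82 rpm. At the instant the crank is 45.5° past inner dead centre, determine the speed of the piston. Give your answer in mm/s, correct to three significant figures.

360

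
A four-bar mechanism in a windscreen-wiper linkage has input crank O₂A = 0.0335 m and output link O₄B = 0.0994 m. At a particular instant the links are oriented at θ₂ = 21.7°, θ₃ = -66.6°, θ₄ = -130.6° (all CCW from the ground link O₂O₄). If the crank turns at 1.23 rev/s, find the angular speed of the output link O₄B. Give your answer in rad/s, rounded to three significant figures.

2.90

ω₂ = 7.728 rad/s (from 1.23 rev/s).
Differentiating the loop-closure r₂e^{iθ₂}+r₃e^{iθ₃}=r₁+r₄e^{iθ₄} gives r₂ω₂e^{iθ₂}+r₃ω₃e^{iθ₃}=r₄ω₄e^{iθ₄}.
Eliminating the other unknown: ω₄ = r₂ω₂ sin(θ₂−θ₃) / [r₄ sin(θ₄−θ₃)].
Numerator sine = +0.99956; denominator sine = -0.89879.
Result = 0.0335·7.728·(+0.99956) / (0.0994·(-0.89879)) = -2.8966 rad/s; magnitude 2.8966 rad/s.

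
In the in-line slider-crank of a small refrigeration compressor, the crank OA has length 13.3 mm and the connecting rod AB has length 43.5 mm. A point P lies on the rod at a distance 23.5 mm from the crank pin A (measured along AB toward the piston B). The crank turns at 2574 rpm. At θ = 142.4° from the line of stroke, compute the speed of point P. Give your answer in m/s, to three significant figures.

ω = 269.5 rad/s.  Crank-pin speed |V_A| = rω = 3.585 m/s, perpendicular to OA.
Rod angle: sinφ = −(r/L) sinθ ⇒ φ = -10.752°; ω_rod = −rω cosθ/√(L²−r²sin²θ) = +66.462 rad/s.
V_P = V_A + ω_rod × AP, with AP = 0.0235 m along the rod.
Components: V_Px = −rω sinθ − a·ω_rod·sinφ = -1.896 m/s;  V_Py = rω cosθ + a·ω_rod·cosφ = -1.3059 m/s.
|V_P| = √(V_Px² + V_Py²) = 2.3022 m/s.

2.30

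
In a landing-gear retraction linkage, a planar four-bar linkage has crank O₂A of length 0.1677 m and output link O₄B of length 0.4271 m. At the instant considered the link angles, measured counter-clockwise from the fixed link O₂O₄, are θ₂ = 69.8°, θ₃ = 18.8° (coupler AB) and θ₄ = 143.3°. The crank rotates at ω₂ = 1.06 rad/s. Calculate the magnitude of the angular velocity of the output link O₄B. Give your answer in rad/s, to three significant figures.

ω₂ = 1.06 rad/s
Differentiating the loop-closure r₂e^{iθ₂}+r₃e^{iθ₃}=r₁+r₄e^{iθ₄} gives r₂ω₂e^{iθ₂}+r₃ω₃e^{iθ₃}=r₄ω₄e^{iθ₄}.
Eliminating the other unknown: ω₄ = r₂ω₂ sin(θ₂−θ₃) / [r₄ sin(θ₄−θ₃)].
Numerator sine = +0.77715; denominator sine = +0.82413.
Result = 0.1677·1.06·(+0.77715) / (0.4271·(+0.82413)) = +0.39248 rad/s; magnitude 0.39248 rad/s.

0.392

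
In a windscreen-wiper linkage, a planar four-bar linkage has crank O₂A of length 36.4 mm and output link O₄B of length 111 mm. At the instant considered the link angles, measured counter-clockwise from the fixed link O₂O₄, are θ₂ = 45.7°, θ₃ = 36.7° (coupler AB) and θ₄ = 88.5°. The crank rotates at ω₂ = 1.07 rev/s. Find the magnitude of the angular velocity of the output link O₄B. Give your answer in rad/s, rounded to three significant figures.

0.439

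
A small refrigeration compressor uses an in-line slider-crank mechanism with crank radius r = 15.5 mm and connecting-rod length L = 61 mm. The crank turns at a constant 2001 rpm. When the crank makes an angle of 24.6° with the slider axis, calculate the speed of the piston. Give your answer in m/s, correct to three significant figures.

ω = 2π·2001/60 = 209.5 rad/s
For an in-line slider-crank, x = r cosθ + √(L² − r² sin²θ), so v = −rω sinθ·[1 + r cosθ/√(L² − r² sin²θ)].
With r = 0.0155 m, L = 0.061 m, θ = 24.6°: √(L² − r² sin²θ) = 0.060658 m.
v = −0.0155·209.5·0.41628·[1 + 0.0155·0.90924/0.060658] = -1.6662 m/s.
|v| = 1.6662 m/s.

1.67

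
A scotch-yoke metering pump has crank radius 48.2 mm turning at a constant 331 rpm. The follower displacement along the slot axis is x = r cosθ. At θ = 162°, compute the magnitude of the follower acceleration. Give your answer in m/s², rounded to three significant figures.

55.1

ω = 34.66 rad/s (from 331 rpm).
x = r cosθ ⇒ ẍ = −rω² cosθ (ω constant).
|a| = rω²|cosθ| = 0.0482·(34.66)²·|cos 162°| = 55.077 m/s².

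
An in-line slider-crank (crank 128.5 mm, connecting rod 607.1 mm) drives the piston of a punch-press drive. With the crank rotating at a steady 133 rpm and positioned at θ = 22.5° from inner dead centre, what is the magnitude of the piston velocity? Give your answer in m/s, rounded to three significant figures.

0.819

ω = 2π·133/60 = 13.93 rad/s
For an in-line slider-crank, x = r cosθ + √(L² − r² sin²θ), so v = −rω sinθ·[1 + r cosθ/√(L² − r² sin²θ)].
With r = 0.1285 m, L = 0.6071 m, θ = 22.5°: √(L² − r² sin²θ) = 0.60511 m.
v = −0.1285·13.93·0.38268·[1 + 0.1285·0.92388/0.60511] = -0.81927 m/s.
|v| = 0.81927 m/s.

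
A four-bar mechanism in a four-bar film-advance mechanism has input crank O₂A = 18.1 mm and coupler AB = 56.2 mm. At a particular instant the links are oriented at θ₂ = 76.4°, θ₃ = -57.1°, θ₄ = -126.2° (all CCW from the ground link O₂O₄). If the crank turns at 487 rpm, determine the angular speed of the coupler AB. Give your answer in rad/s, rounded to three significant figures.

6.76

ω₂ = 51 rad/s (from 487 rpm).
Differentiating the loop-closure r₂e^{iθ₂}+r₃e^{iθ₃}=r₁+r₄e^{iθ₄} gives r₂ω₂e^{iθ₂}+r₃ω₃e^{iθ₃}=r₄ω₄e^{iθ₄}.
Eliminating the other unknown: ω₃ = r₂ω₂ sin(θ₄−θ₂) / [r₃ sin(θ₃−θ₄)].
Numerator sine = +0.38430; denominator sine = +0.93420.
Result = 0.0181·51·(+0.38430) / (0.0562·(+0.93420)) = +6.7565 rad/s; magnitude 6.7565 rad/s.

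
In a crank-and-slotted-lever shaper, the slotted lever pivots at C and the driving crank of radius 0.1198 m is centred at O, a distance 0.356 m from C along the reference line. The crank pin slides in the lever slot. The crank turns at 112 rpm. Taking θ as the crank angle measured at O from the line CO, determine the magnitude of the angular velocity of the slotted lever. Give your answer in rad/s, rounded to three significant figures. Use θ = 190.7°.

5.64

ω = 11.73 rad/s (from 112 rpm).
Crank pin A relative to C: A = (d + r cosθ, r sinθ); lever angle φ = atan2(r sinθ, d + r cosθ).
Differentiating tanφ: φ̇ = rω(d cosθ + r)/(d² + r² + 2dr cosθ).
d² + r² + 2dr cosθ = |CA|² = 0.0572735 m²;  d cosθ + r = -0.23001 m.
|ω_lever| = |0.1198·11.73·-0.23001| / 0.0572735 = 5.6428 rad/s.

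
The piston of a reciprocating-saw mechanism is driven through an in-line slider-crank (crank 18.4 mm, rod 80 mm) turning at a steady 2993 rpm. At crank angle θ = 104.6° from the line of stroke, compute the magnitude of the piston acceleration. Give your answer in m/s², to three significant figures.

826

ω = 2π·2993/60 = 313.4 rad/s
x(θ) = r cosθ + √(L² − r² sin²θ); with ω constant, a = ω²·d²x/dθ².
d²x/dθ² = −r cosθ − r²(cos2θ)/√u − r⁴ sin²2θ/(4u^{3/2}),  u = L² − r² sin²θ = 0.00608295 m².
Substituting r = 0.0184 m, L = 0.08 m, θ = 104.6°: d²x/dθ² = +0.008413 m.
a = ω²·d²x/dθ² = (313.4)²·(+0.008413) = +826.46 m/s²;  |a| = 826.46 m/s².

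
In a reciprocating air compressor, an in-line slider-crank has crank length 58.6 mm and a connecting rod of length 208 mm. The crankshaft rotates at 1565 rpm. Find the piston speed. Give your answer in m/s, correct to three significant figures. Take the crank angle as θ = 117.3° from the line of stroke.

7.40

ω = 2π·1565/60 = 163.9 rad/s
For an in-line slider-crank, x = r cosθ + √(L² − r² sin²θ), so v = −rω sinθ·[1 + r cosθ/√(L² − r² sin²θ)].
With r = 0.0586 m, L = 0.208 m, θ = 117.3°: √(L² − r² sin²θ) = 0.20138 m.
v = −0.0586·163.9·0.88862·[1 + 0.0586·-0.45865/0.20138] = -7.395 m/s.
|v| = 7.395 m/s.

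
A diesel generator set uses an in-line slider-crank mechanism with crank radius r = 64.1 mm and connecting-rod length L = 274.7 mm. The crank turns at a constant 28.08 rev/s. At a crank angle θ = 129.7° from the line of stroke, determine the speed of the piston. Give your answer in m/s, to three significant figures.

ω = 2π·28.1 = 176.4 rad/s
For an in-line slider-crank, x = r cosθ + √(L² − r² sin²θ), so v = −rω sinθ·[1 + r cosθ/√(L² − r² sin²θ)].
With r = 0.0641 m, L = 0.2747 m, θ = 129.7°: √(L² − r² sin²θ) = 0.27024 m.
v = −0.0641·176.4·0.76940·[1 + 0.0641·-0.63877/0.27024] = -7.383 m/s.
|v| = 7.383 m/s.

7.38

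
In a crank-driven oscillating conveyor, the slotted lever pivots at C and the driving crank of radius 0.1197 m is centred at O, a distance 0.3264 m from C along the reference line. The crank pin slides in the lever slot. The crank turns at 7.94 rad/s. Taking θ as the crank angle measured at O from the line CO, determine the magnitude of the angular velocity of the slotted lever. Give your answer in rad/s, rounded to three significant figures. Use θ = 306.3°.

ω = 7.94 rad/s
Crank pin A relative to C: A = (d + r cosθ, r sinθ); lever angle φ = atan2(r sinθ, d + r cosθ).
Differentiating tanφ: φ̇ = rω(d cosθ + r)/(d² + r² + 2dr cosθ).
d² + r² + 2dr cosθ = |CA|² = 0.167125 m²;  d cosθ + r = +0.31293 m.
|ω_lever| = |0.1197·7.94·+0.31293| / 0.167125 = 1.7796 rad/s.

1.78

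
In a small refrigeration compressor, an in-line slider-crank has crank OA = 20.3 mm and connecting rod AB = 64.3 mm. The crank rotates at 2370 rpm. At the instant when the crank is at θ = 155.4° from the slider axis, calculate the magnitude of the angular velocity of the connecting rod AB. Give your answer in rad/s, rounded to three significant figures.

71.9

ω = 248.2 rad/s (converted from 2370 rpm).
The rod makes angle φ with the slider axis where L sinφ = r sinθ; differentiating, L cosφ·φ̇ = r ω cosθ.
L cosφ = √(L² − r² sin²θ) = 0.063742 m.
|ω_rod| = r ω |cosθ| / √(L² − r² sin²θ) = 0.0203·248.2·0.90924/0.063742 = 71.866 rad/s.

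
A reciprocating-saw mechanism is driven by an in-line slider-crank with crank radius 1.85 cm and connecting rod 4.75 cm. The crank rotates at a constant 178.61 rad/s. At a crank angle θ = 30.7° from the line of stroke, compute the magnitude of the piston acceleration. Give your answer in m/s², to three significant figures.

ω = 178.6 rad/s
x(θ) = r cosθ + √(L² − r² sin²θ); with ω constant, a = ω²·d²x/dθ².
d²x/dθ² = −r cosθ − r²(cos2θ)/√u − r⁴ sin²2θ/(4u^{3/2}),  u = L² − r² sin²θ = 0.00216704 m².
Substituting r = 0.0185 m, L = 0.0475 m, θ = 30.7°: d²x/dθ² = -0.01965 m.
a = ω²·d²x/dθ² = (178.6)²·(-0.01965) = -626.88 m/s²;  |a| = 626.88 m/s².

627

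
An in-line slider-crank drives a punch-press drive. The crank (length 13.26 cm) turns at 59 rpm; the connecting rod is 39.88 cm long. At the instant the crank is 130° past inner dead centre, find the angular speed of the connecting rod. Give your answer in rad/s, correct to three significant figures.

1.37

ω = 6.178 rad/s (converted from 59 rpm).
The rod makes angle φ with the slider axis where L sinφ = r sinθ; differentiating, L cosφ·φ̇ = r ω cosθ.
L cosφ = √(L² − r² sin²θ) = 0.38565 m.
|ω_rod| = r ω |cosθ| / √(L² − r² sin²θ) = 0.1326·6.178·0.64279/0.38565 = 1.3655 rad/s.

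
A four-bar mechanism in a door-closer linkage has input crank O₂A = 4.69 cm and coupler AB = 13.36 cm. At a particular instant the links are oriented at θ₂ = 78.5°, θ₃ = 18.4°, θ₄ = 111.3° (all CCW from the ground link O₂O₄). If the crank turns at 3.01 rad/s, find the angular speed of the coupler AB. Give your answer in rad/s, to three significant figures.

0.573

ω₂ = 3.01 rad/s
Differentiating the loop-closure r₂e^{iθ₂}+r₃e^{iθ₃}=r₁+r₄e^{iθ₄} gives r₂ω₂e^{iθ₂}+r₃ω₃e^{iθ₃}=r₄ω₄e^{iθ₄}.
Eliminating the other unknown: ω₃ = r₂ω₂ sin(θ₄−θ₂) / [r₃ sin(θ₃−θ₄)].
Numerator sine = +0.54171; denominator sine = -0.99872.
Result = 0.0469·3.01·(+0.54171) / (0.1336·(-0.99872)) = -0.57313 rad/s; magnitude 0.57313 rad/s.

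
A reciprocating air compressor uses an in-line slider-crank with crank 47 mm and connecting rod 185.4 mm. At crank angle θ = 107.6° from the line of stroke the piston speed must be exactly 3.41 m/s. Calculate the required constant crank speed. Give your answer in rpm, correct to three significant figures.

789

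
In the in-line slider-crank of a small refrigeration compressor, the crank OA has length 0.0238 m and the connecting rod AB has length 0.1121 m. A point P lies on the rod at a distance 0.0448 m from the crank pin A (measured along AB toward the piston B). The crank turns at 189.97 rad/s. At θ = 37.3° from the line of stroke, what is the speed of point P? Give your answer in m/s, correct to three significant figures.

3.64

ω = 190 rad/s.  Crank-pin speed |V_A| = rω = 4.5213 m/s, perpendicular to OA.
Rod angle: sinφ = −(r/L) sinθ ⇒ φ = -7.392°; ω_rod = −rω cosθ/√(L²−r²sin²θ) = -32.352 rad/s.
V_P = V_A + ω_rod × AP, with AP = 0.0448 m along the rod.
Components: V_Px = −rω sinθ − a·ω_rod·sinφ = -2.9263 m/s;  V_Py = rω cosθ + a·ω_rod·cosφ = +2.1592 m/s.
|V_P| = √(V_Px² + V_Py²) = 3.6367 m/s.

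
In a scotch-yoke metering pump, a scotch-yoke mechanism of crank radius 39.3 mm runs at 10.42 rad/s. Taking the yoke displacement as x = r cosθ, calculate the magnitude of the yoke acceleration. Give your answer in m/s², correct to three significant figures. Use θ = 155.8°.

ω = 10.42 rad/s
x = r cosθ ⇒ ẍ = −rω² cosθ (ω constant).
|a| = rω²|cosθ| = 0.0393·(10.42)²·|cos 155.8°| = 3.8921 m/s².

3.89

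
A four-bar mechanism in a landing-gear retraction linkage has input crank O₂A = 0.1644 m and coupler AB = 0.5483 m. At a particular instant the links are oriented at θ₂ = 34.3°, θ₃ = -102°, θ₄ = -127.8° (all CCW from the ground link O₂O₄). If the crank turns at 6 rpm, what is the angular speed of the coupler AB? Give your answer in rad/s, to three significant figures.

ω₂ = 0.6283 rad/s (from 6 rpm).
Differentiating the loop-closure r₂e^{iθ₂}+r₃e^{iθ₃}=r₁+r₄e^{iθ₄} gives r₂ω₂e^{iθ₂}+r₃ω₃e^{iθ₃}=r₄ω₄e^{iθ₄}.
Eliminating the other unknown: ω₃ = r₂ω₂ sin(θ₄−θ₂) / [r₃ sin(θ₃−θ₄)].
Numerator sine = -0.30736; denominator sine = +0.43523.
Result = 0.1644·0.6283·(-0.30736) / (0.5483·(+0.43523)) = -0.13304 rad/s; magnitude 0.13304 rad/s.

0.133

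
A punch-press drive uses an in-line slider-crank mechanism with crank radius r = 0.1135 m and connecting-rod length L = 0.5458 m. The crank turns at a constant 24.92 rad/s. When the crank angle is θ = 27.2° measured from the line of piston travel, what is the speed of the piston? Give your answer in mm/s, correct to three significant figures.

1530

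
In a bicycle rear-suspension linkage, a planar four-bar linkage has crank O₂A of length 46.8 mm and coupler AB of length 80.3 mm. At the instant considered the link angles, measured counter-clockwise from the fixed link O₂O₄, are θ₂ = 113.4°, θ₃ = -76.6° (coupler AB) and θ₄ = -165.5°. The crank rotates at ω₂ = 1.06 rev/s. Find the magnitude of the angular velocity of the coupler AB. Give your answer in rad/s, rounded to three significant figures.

3.84

ω₂ = 6.66 rad/s (from 1.06 rev/s).
Differentiating the loop-closure r₂e^{iθ₂}+r₃e^{iθ₃}=r₁+r₄e^{iθ₄} gives r₂ω₂e^{iθ₂}+r₃ω₃e^{iθ₃}=r₄ω₄e^{iθ₄}.
Eliminating the other unknown: ω₃ = r₂ω₂ sin(θ₄−θ₂) / [r₃ sin(θ₃−θ₄)].
Numerator sine = +0.98796; denominator sine = +0.99982.
Result = 0.0468·6.66·(+0.98796) / (0.0803·(+0.99982)) = +3.8356 rad/s; magnitude 3.8356 rad/s.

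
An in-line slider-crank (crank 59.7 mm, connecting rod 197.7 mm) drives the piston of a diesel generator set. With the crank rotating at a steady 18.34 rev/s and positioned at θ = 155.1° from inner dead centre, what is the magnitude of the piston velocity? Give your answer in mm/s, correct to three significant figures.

2100

ω = 2π·18.3 = 115.2 rad/s
For an in-line slider-crank, x = r cosθ + √(L² − r² sin²θ), so v = −rω sinθ·[1 + r cosθ/√(L² − r² sin²θ)].
With r = 0.0597 m, L = 0.1977 m, θ = 155.1°: √(L² − r² sin²θ) = 0.1961 m.
v = −0.0597·115.2·0.42104·[1 + 0.0597·-0.90704/0.1961] = -2.0966 m/s.
|v| = 2.0966 m/s = 2096.6 mm/s.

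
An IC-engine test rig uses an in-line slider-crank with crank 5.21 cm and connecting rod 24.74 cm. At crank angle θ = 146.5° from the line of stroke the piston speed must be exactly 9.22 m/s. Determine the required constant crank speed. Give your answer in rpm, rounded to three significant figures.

3720

For an in-line slider-crank, |v_piston| = rω|sinθ|·[1 + r cosθ/√(L² − r² sin²θ)].
With r = 0.0521 m, L = 0.2474 m, θ = 146.5°: the bracketed kinematic factor |dx/dθ| = 0.023672 m.
ω = v/|dx/dθ| = 9.22/0.023672 = 389.49 rad/s.
N = 60ω/(2π) = 3719.4 rpm.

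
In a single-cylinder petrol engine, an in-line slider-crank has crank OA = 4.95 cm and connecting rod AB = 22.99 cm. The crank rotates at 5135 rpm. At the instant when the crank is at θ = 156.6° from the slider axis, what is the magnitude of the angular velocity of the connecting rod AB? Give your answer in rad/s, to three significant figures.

ω = 537.7 rad/s (converted from 5135 rpm).
The rod makes angle φ with the slider axis where L sinφ = r sinθ; differentiating, L cosφ·φ̇ = r ω cosθ.
L cosφ = √(L² − r² sin²θ) = 0.22906 m.
|ω_rod| = r ω |cosθ| / √(L² − r² sin²θ) = 0.0495·537.7·0.91775/0.22906 = 106.65 rad/s.

107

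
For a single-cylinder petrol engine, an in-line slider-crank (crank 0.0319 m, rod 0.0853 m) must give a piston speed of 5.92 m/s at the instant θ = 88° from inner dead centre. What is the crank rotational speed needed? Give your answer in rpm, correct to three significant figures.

1750

For an in-line slider-crank, |v_piston| = rω|sinθ|·[1 + r cosθ/√(L² − r² sin²θ)].
With r = 0.0319 m, L = 0.0853 m, θ = 88°: the bracketed kinematic factor |dx/dθ| = 0.032329 m.
ω = v/|dx/dθ| = 5.92/0.032329 = 183.12 rad/s.
N = 60ω/(2π) = 1748.6 rpm.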